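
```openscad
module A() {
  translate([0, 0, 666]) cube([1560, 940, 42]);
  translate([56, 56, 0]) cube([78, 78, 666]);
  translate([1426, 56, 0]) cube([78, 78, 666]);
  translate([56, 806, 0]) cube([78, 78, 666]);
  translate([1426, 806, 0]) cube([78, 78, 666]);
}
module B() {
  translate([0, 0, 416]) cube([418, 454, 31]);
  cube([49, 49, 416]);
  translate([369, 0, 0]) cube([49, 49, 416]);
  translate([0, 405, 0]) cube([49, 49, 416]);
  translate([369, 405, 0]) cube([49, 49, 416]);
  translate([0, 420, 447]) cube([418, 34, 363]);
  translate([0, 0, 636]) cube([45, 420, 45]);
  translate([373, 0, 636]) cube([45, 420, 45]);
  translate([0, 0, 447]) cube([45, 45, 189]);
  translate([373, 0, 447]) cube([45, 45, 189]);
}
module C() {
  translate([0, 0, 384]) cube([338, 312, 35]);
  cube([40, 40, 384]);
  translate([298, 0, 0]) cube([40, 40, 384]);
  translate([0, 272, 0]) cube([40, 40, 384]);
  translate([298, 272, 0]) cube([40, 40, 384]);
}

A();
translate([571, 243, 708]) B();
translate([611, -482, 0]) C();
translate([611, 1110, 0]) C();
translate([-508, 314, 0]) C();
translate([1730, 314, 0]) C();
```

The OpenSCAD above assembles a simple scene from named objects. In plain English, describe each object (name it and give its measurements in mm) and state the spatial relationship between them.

A is a rectangular dining table. The top is 1560×940×42 mm with its upper surface at z = 708 mm. It stands on four 78×78 mm square legs, each inset 56 mm from the nearest pair of top edges, running from the floor to the underside of the top.

B is a chair: 418×454 mm seat, 31 mm thick, top at z = 447 mm, on four 49 mm square corner legs flush with the seat edges. A 34 mm thick backrest slab spans the full seat width, extending 363 mm above the seat top, its back face flush with the seat's +y edge. Two armrests of 45×45 mm section run along each side from the seat's front edge to the front of the backrest, top faces 234 mm above the seat top and outer faces flush with the seat's x-edges; a 45×45 mm post under the front of each armrest stands on the seat at the front corner.

C is a simple wooden stool: a rectangular seat 338 mm (x) by 312 mm (y), 35 mm thick, top face at z = 419 mm, on four square legs, each 40×40 mm in cross-section. The legs rest on z = 0, each flush with a corner of the seat.

The chair is on top of the table, centred. Four stools sit around the table at the −y, +y, −x, +x sides.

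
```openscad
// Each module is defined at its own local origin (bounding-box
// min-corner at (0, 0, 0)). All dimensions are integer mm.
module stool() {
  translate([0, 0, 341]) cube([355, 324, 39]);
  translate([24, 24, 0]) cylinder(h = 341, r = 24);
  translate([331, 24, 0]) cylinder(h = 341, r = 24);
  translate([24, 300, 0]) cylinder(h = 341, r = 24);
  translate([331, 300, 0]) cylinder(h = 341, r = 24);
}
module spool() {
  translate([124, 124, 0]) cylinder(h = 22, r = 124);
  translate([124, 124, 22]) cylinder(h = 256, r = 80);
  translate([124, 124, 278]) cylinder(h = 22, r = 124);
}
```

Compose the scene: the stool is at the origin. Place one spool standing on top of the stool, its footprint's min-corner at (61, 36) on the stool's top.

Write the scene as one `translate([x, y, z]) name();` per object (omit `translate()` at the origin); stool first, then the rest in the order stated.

stool();
translate([61, 36, 380]) spool();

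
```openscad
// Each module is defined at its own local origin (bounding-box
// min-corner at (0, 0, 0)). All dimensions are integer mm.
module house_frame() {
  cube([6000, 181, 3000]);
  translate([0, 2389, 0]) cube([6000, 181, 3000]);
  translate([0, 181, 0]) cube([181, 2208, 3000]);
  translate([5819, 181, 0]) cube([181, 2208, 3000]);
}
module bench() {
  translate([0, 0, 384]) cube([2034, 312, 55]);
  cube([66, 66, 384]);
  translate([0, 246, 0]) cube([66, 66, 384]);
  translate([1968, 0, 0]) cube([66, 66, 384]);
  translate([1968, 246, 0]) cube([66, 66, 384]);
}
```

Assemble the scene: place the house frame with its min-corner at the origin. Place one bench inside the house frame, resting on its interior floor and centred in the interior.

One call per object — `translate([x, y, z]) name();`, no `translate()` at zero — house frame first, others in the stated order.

house_frame();
translate([1983, 1129, 0]) bench();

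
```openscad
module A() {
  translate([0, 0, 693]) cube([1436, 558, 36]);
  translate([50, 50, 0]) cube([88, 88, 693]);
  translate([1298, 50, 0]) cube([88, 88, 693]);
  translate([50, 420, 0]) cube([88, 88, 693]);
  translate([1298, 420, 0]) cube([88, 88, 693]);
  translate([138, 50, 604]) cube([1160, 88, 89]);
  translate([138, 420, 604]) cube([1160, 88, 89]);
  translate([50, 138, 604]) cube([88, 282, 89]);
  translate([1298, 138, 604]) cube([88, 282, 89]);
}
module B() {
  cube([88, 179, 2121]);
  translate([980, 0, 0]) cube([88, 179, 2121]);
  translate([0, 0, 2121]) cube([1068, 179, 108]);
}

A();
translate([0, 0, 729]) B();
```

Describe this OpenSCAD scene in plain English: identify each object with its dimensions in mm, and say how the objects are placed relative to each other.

A is a table: top 1436 mm (x) × 558 mm (y), 36 mm thick, upper face at z = 729 mm, on four 88×88 mm square legs, each inset 50 mm from the nearest pair of top edges, running from z = 0 to the bottom of the top. Four apron rails, 88 mm thick and 89 mm tall, run between adjacent legs with their top edges flush with the underside of the top and their outer faces flush with the legs' outer faces.

B is a rectangular door frame: two vertical jambs of 88×179 mm section, 2121 mm tall, with a clear opening 892 mm wide between their inner faces. A header 108 mm tall and 179 mm deep lies on top of the jambs and spans the full outside width.

The door frame is on top of the table.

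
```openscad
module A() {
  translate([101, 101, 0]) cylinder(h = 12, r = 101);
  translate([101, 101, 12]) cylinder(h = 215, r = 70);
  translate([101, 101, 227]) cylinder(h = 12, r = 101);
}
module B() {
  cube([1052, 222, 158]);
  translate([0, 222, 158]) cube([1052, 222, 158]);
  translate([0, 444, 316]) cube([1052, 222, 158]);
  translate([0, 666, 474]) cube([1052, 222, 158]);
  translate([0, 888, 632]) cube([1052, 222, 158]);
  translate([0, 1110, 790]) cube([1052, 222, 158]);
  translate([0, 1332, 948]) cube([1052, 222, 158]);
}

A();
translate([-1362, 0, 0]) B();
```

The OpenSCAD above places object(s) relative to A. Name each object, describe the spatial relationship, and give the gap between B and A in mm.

A is a spool. B is a staircase. The staircase is on the floor beside the spool on its −x side. The gap between the staircase and the spool is 310 mm.

The staircase's nearest face is 310 mm from the spool's −x face.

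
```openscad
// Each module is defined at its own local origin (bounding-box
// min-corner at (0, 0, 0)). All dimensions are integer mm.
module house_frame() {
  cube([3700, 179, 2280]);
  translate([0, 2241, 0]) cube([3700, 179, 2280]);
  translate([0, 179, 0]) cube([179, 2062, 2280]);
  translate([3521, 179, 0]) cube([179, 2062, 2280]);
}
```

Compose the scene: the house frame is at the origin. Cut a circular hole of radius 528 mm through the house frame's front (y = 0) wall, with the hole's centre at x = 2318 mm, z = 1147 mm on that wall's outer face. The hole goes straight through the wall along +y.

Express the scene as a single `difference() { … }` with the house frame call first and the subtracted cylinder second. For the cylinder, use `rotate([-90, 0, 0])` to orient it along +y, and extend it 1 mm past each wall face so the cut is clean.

difference() {
  house_frame();
  translate([2318, -1, 1147]) rotate([-90, 0, 0]) cylinder(h = 181, r = 528);
}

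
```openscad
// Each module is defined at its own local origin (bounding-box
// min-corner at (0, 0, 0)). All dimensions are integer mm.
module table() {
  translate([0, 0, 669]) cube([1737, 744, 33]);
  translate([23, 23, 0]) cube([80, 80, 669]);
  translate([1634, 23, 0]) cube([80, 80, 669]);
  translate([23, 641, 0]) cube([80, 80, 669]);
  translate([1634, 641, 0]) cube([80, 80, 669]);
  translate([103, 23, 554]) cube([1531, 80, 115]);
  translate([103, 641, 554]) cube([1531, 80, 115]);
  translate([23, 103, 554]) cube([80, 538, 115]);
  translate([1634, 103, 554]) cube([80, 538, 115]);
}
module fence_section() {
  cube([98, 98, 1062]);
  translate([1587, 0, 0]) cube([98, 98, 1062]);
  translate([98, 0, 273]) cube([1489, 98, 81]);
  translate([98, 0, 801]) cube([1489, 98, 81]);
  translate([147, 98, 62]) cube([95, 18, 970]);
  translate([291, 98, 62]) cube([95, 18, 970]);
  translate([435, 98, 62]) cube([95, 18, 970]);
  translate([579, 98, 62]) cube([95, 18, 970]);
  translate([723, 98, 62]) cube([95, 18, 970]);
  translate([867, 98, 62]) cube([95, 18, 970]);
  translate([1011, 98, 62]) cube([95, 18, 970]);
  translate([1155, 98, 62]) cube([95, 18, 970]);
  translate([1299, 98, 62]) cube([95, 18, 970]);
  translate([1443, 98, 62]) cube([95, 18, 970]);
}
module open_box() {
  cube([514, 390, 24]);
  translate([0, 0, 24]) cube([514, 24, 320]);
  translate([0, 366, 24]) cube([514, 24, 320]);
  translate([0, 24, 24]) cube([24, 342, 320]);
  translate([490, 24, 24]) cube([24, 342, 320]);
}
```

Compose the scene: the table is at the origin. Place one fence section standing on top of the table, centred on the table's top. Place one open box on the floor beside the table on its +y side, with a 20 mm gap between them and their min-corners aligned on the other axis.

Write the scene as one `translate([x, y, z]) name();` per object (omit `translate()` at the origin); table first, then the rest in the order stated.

table();
translate([26, 314, 702]) fence_section();
translate([0, 764, 0]) open_box();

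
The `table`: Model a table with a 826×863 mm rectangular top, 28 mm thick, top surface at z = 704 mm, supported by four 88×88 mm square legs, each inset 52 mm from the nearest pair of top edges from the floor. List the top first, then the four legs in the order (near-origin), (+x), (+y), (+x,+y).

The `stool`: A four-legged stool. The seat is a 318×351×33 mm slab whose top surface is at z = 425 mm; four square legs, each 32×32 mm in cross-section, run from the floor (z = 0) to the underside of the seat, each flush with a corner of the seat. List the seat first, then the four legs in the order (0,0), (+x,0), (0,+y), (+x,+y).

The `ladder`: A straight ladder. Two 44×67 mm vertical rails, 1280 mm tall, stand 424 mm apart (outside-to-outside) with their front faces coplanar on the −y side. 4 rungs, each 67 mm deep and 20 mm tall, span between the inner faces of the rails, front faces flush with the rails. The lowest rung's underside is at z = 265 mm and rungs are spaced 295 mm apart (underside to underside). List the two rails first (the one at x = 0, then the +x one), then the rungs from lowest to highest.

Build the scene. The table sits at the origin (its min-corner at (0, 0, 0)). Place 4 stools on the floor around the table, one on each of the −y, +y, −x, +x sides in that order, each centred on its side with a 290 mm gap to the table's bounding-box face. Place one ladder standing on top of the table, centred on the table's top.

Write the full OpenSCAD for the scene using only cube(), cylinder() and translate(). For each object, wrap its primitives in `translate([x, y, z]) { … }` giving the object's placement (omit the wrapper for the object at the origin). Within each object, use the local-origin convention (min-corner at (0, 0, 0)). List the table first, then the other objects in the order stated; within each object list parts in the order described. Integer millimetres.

translate([0, 0, 676]) cube([826, 863, 28]);
translate([52, 52, 0]) cube([88, 88, 676]);
translate([686, 52, 0]) cube([88, 88, 676]);
translate([52, 723, 0]) cube([88, 88, 676]);
translate([686, 723, 0]) cube([88, 88, 676]);
translate([254, -641, 0]) {
  translate([0, 0, 392]) cube([318, 351, 33]);
  cube([32, 32, 392]);
  translate([286, 0, 0]) cube([32, 32, 392]);
  translate([0, 319, 0]) cube([32, 32, 392]);
  translate([286, 319, 0]) cube([32, 32, 392]);
}
translate([254, 1153, 0]) {
  translate([0, 0, 392]) cube([318, 351, 33]);
  cube([32, 32, 392]);
  translate([286, 0, 0]) cube([32, 32, 392]);
  translate([0, 319, 0]) cube([32, 32, 392]);
  translate([286, 319, 0]) cube([32, 32, 392]);
}
translate([-608, 256, 0]) {
  translate([0, 0, 392]) cube([318, 351, 33]);
  cube([32, 32, 392]);
  translate([286, 0, 0]) cube([32, 32, 392]);
  translate([0, 319, 0]) cube([32, 32, 392]);
  translate([286, 319, 0]) cube([32, 32, 392]);
}
translate([1116, 256, 0]) {
  translate([0, 0, 392]) cube([318, 351, 33]);
  cube([32, 32, 392]);
  translate([286, 0, 0]) cube([32, 32, 392]);
  translate([0, 319, 0]) cube([32, 32, 392]);
  translate([286, 319, 0]) cube([32, 32, 392]);
}
translate([201, 398, 704]) {
  cube([44, 67, 1280]);
  translate([380, 0, 0]) cube([44, 67, 1280]);
  translate([44, 0, 265]) cube([336, 67, 20]);
  translate([44, 0, 560]) cube([336, 67, 20]);
  translate([44, 0, 855]) cube([336, 67, 20]);
  translate([44, 0, 1150]) cube([336, 67, 20]);
}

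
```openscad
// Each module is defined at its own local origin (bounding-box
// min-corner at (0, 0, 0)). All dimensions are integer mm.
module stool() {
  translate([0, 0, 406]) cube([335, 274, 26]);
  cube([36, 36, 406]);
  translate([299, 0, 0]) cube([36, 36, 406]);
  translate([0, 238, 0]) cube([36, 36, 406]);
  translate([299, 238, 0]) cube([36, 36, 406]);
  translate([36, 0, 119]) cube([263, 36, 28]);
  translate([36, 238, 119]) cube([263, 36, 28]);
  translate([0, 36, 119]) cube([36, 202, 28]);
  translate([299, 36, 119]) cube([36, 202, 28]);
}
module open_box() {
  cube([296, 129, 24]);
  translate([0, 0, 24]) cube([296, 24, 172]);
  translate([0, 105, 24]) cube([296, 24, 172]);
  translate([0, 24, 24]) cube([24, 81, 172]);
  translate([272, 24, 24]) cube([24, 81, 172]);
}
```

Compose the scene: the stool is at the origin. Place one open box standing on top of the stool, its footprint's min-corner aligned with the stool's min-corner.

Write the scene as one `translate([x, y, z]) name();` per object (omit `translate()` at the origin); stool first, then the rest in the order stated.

stool();
translate([0, 0, 432]) open_box();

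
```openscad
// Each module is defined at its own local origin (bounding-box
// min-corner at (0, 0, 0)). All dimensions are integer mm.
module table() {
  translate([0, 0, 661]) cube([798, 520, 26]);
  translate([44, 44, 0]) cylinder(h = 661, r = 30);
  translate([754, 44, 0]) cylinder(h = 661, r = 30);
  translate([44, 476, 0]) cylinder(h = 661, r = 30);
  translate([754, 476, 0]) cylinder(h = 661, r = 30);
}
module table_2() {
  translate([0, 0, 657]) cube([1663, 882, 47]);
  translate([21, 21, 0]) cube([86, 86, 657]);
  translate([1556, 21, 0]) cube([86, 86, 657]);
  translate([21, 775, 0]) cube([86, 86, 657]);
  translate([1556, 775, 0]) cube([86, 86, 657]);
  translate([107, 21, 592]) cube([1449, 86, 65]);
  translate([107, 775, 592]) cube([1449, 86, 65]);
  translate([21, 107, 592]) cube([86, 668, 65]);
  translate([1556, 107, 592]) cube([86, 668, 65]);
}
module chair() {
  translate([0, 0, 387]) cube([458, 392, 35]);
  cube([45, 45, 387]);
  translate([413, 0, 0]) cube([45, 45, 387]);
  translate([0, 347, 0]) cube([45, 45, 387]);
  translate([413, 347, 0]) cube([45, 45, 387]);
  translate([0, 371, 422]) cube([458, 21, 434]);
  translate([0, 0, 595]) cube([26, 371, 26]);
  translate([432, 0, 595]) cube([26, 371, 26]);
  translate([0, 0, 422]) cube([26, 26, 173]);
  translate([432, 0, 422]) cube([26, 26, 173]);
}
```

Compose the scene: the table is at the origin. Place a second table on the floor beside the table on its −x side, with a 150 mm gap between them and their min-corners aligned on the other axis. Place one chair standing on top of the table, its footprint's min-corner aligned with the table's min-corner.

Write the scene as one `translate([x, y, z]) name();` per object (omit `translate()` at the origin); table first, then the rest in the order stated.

table();
translate([-1813, 0, 0]) table_2();
translate([0, 0, 687]) chair();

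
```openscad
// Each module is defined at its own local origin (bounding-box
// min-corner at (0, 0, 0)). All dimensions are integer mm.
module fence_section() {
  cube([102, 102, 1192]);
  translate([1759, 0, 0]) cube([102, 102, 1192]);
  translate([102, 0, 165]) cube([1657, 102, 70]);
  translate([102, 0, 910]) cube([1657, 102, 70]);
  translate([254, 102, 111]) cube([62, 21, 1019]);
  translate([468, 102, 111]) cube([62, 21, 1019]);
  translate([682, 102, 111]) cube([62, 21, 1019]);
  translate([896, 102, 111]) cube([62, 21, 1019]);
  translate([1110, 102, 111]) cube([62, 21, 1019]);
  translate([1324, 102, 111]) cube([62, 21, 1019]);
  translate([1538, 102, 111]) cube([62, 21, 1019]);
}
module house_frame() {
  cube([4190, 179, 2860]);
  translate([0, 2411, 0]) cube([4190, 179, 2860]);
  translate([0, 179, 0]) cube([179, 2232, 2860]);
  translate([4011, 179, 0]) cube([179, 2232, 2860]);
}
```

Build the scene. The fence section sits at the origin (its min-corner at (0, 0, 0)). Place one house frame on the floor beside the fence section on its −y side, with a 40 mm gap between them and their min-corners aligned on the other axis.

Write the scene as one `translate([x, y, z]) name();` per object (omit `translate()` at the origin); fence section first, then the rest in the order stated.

fence_section();
translate([0, -2630, 0]) house_frame();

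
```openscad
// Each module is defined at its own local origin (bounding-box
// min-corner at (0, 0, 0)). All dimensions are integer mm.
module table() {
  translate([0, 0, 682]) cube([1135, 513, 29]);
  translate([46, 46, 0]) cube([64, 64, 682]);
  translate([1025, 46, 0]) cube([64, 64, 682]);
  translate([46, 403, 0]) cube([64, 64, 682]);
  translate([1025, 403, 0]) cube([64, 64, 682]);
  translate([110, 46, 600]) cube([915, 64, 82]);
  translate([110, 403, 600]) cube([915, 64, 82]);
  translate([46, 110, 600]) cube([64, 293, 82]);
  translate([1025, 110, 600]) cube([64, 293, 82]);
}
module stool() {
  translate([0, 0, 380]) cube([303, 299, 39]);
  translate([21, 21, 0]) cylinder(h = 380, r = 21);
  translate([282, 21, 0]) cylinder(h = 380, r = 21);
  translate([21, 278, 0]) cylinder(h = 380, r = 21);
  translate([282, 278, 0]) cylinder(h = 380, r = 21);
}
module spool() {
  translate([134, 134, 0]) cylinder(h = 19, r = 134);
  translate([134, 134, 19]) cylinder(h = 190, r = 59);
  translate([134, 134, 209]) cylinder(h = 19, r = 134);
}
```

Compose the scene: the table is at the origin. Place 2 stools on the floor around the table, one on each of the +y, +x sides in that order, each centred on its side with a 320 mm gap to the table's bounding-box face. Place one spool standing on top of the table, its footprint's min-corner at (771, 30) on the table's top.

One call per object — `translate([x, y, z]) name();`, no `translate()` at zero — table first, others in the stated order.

table();
translate([416, 833, 0]) stool();
translate([1455, 107, 0]) stool();
translate([771, 30, 711]) spool();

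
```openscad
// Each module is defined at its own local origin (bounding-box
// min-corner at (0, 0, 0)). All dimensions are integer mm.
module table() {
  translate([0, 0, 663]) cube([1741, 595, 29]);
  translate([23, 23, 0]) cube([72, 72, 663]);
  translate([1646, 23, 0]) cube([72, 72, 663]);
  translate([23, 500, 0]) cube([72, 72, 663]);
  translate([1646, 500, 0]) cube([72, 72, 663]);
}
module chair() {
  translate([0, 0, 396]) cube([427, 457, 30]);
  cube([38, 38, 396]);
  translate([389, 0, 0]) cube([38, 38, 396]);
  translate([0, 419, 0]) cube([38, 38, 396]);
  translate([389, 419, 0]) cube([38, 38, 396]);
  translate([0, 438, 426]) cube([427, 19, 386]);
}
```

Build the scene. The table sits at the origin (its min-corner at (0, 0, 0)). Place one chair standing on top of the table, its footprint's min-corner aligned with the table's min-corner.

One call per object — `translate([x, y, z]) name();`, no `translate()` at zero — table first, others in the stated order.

table();
translate([0, 0, 692]) chair();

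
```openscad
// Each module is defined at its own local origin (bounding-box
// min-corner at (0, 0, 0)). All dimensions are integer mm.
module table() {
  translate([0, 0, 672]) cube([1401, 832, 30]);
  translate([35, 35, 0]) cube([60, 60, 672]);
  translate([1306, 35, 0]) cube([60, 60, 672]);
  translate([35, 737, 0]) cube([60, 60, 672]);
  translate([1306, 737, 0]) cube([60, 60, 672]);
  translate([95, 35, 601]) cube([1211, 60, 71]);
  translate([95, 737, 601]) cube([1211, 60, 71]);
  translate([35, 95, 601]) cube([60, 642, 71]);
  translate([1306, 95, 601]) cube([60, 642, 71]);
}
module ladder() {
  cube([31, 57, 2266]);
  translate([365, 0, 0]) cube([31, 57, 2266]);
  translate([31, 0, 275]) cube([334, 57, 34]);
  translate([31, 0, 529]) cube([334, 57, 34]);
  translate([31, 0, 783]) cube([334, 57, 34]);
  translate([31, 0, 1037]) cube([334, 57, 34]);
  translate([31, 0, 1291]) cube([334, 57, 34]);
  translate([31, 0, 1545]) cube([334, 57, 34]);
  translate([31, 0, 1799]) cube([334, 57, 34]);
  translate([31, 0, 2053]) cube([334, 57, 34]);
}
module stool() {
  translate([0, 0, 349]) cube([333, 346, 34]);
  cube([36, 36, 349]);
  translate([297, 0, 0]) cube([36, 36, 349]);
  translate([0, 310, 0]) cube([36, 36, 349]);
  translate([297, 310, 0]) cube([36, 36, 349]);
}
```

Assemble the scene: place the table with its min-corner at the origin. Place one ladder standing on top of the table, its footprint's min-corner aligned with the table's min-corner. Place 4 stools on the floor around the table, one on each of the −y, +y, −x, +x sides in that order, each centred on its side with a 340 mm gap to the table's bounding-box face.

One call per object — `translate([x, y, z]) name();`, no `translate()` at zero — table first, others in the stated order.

table();
translate([0, 0, 702]) ladder();
translate([534, -686, 0]) stool();
translate([534, 1172, 0]) stool();
translate([-673, 243, 0]) stool();
translate([1741, 243, 0]) stool();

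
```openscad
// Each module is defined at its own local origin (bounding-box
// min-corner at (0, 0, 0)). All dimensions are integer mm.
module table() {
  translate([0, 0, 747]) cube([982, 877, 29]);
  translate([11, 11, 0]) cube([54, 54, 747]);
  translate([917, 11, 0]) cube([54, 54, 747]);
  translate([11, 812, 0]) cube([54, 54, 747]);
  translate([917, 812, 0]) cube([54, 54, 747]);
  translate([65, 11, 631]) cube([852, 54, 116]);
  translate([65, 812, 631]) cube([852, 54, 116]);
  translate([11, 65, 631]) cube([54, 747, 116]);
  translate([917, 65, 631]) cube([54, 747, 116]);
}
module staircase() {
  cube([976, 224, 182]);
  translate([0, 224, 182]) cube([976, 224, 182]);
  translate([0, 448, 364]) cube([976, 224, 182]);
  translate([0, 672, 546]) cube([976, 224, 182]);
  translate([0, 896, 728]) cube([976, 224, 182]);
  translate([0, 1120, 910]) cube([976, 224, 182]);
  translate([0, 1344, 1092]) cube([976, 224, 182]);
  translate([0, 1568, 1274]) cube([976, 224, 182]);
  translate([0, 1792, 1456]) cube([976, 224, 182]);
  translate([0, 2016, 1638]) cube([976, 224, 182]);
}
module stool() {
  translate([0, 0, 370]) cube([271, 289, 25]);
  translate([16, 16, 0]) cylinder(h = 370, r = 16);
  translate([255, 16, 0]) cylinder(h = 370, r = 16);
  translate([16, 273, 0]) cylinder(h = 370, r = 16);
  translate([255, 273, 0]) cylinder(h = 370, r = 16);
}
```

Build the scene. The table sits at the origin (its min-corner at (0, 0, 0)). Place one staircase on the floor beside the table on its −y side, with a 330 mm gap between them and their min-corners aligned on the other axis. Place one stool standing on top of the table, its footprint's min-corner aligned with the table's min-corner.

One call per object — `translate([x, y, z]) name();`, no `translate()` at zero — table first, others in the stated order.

table();
translate([0, -2570, 0]) staircase();
translate([0, 0, 776]) stool();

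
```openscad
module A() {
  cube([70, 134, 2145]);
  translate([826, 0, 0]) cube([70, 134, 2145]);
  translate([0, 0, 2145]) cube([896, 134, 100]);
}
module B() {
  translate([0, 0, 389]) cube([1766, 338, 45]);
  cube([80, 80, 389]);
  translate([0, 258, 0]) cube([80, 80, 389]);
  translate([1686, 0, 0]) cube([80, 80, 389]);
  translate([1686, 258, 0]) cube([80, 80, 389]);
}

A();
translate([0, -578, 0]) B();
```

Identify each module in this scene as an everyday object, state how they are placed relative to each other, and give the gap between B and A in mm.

The bench's nearest face is 240 mm from the door frame's −y face.

A is a door frame. B is a bench. The bench is on the floor beside the door frame on its −y side. The gap between the bench and the door frame is 240 mm.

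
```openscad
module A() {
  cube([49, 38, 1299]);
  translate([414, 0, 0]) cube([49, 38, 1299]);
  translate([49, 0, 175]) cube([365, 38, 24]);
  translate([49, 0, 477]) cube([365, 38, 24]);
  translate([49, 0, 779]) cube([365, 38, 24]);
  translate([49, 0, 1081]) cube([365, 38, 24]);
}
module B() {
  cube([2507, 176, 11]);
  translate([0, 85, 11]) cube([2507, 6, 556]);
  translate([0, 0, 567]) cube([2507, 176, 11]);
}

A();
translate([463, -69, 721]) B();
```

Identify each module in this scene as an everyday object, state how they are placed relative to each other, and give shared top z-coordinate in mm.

A is a ladder. B is an I-beam. The I-beam is beside the ladder with their tops flush at z = 1299. The shared top z-coordinate is 1299 mm.

Both tops at z = 1299 mm.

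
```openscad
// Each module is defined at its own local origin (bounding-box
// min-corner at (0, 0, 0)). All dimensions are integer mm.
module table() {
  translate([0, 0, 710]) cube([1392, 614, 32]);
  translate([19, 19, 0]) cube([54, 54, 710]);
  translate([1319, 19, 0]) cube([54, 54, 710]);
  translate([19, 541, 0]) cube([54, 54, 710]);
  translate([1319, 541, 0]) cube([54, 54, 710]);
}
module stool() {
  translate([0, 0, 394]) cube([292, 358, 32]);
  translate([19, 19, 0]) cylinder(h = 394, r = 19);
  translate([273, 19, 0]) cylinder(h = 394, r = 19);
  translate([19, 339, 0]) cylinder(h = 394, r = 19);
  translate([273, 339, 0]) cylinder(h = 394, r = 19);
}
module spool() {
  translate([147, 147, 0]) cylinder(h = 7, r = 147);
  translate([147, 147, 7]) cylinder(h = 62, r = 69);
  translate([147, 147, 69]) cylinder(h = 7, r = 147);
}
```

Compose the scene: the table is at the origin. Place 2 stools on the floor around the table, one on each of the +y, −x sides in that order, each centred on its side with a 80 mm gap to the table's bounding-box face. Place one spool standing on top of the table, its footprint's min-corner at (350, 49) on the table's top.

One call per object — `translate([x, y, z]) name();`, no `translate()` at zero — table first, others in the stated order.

table();
translate([550, 694, 0]) stool();
translate([-372, 128, 0]) stool();
translate([350, 49, 742]) spool();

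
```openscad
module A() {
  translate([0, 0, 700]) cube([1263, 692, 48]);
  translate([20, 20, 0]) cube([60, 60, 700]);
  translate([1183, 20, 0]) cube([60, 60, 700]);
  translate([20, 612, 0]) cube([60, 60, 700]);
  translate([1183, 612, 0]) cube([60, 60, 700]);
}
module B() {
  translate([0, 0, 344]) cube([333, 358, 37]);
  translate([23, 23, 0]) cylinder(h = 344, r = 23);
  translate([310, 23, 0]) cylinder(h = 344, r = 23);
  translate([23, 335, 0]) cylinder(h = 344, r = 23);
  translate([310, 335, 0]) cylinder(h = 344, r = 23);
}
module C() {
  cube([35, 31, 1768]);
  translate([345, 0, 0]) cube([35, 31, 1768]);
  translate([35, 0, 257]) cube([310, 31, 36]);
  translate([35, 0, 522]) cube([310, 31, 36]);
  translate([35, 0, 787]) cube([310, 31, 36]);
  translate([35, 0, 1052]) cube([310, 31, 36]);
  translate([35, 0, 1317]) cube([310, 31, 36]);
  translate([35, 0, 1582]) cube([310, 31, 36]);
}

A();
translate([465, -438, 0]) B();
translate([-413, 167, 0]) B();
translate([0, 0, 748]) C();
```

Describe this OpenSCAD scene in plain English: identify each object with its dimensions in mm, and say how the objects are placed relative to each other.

A is a table: top 1263 mm (x) × 692 mm (y), 48 mm thick, upper face at z = 748 mm, on four 60×60 mm square legs, each inset 20 mm from the nearest pair of top edges, running from z = 0 to the bottom of the top.

B is a four-legged stool. The seat is a 333×358×37 mm slab whose top surface is at z = 381 mm; four round legs, each 46 mm in diameter, run from the floor (z = 0) to the underside of the seat, each leg's axis is inset half a diameter from the nearest pair of seat edges (so the leg's bounding box is flush with the corner).

C is a straight ladder. Two 35×31 mm vertical rails, 1768 mm tall, stand 380 mm apart (outside-to-outside) with their front faces coplanar on the −y side. 6 rungs, each 31 mm deep and 36 mm tall, span between the inner faces of the rails, front faces flush with the rails. The lowest rung's underside is at z = 257 mm and rungs are spaced 265 mm apart (underside to underside).

Two stools sit around the table at the −y, −x sides. The ladder is on top of the table.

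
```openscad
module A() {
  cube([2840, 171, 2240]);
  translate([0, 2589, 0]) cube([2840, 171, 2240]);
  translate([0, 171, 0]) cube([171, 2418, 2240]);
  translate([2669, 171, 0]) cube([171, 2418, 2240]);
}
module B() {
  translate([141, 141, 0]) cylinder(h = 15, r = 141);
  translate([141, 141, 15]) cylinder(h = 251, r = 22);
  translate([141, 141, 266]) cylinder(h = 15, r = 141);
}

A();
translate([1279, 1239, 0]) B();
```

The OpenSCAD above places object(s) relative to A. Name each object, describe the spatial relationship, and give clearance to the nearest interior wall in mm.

Clearances: x = 1108, y = 1068; minimum 1068 mm.

A is a house frame. B is a spool. The spool sits inside the house frame, centred. The clearance to the nearest interior wall is 1068 mm.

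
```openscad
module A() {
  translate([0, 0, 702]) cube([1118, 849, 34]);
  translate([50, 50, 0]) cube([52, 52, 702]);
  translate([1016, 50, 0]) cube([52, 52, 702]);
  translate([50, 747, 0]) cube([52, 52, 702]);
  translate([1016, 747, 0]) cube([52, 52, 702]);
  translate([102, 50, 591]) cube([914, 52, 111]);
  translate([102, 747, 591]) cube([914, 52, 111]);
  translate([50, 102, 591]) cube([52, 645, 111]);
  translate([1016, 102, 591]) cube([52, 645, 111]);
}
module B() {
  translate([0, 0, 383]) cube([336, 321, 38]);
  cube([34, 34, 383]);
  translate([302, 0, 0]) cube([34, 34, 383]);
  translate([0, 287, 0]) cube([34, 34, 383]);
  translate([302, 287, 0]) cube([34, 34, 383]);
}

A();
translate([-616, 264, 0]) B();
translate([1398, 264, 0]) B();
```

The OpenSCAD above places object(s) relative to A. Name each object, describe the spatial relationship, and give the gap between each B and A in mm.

A is a table. B is a stool. Two stools sit around the table at the −x, +x sides. The gap between each stool and the table is 280 mm.

Each stool's nearest face is 280 mm from the table's bounding box.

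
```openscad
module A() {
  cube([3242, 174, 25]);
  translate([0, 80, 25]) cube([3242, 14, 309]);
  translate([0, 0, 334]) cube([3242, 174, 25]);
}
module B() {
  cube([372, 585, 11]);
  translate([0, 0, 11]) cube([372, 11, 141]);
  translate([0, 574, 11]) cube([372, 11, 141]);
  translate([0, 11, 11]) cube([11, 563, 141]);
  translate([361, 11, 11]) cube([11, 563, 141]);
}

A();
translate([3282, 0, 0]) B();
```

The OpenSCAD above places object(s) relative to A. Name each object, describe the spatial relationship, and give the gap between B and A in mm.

The open box's nearest face is 40 mm from the I-beam's +x face.

A is an I-beam. B is an open box. The open box is on the floor beside the I-beam on its +x side. The gap between the open box and the I-beam is 40 mm.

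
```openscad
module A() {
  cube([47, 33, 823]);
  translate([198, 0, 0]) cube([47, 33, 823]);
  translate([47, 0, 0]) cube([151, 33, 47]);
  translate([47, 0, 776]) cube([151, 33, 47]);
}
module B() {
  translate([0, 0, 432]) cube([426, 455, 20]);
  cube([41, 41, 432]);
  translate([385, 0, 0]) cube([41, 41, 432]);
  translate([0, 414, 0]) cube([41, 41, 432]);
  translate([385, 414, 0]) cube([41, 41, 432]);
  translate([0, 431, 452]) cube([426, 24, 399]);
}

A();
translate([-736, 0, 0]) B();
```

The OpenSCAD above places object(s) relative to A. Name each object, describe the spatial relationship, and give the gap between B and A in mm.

A is a picture frame. B is a chair. The chair is on the floor beside the picture frame on its −x side. The gap between the chair and the picture frame is 310 mm.

The chair's nearest face is 310 mm from the picture frame's −x face.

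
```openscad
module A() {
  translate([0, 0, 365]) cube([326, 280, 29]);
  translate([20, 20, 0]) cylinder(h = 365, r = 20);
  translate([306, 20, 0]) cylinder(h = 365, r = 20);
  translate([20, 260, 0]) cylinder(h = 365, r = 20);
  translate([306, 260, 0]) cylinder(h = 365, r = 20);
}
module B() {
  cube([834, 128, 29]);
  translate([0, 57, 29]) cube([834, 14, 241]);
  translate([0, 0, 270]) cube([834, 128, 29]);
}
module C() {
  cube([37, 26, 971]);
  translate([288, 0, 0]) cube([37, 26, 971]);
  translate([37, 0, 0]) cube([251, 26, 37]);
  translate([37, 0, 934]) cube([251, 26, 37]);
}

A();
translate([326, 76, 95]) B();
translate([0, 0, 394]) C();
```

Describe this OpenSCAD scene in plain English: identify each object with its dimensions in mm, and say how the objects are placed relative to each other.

A is a simple wooden stool: a rectangular seat 326 mm (x) by 280 mm (y), 29 mm thick, top face at z = 394 mm, on four round legs, each 40 mm in diameter. The legs rest on z = 0, each leg's axis is inset half a diameter from the nearest pair of seat edges (so the leg's bounding box is flush with the corner).

B is an I-beam lying along x, 834 mm long. Overall section height 299 mm. Two flanges 128 mm wide (y) and 29 mm thick, one on the floor and one at the top; a web 14 mm thick runs between them, centred on the flange width.

C is a picture frame with a 251×897 mm rectangular opening (x by z) and a uniform 37 mm border on every side. Frame depth is 26 mm along y. It is built from two vertical stiles running the full outside height and two horizontal rails spanning the gap between the stiles.

The I-beam is beside the stool with their tops flush at z = 394. The picture frame is on top of the stool.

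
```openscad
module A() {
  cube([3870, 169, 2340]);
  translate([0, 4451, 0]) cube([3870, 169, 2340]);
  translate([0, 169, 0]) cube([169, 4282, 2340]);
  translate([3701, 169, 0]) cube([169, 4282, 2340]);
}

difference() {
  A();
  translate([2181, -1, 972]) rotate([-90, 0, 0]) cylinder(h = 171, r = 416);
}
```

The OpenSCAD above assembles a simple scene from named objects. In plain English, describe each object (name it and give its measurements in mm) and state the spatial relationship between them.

A is a box-shaped house frame (walls only): outside footprint 3870×4620 mm, wall height 2340 mm, wall thickness 169 mm. The two y-facing walls run the full x-width; the two x-facing walls fit between the inner faces of the y-facing walls.

The house frame has a circular hole of radius 416 mm through its front wall, centred at (x = 2181, z = 972).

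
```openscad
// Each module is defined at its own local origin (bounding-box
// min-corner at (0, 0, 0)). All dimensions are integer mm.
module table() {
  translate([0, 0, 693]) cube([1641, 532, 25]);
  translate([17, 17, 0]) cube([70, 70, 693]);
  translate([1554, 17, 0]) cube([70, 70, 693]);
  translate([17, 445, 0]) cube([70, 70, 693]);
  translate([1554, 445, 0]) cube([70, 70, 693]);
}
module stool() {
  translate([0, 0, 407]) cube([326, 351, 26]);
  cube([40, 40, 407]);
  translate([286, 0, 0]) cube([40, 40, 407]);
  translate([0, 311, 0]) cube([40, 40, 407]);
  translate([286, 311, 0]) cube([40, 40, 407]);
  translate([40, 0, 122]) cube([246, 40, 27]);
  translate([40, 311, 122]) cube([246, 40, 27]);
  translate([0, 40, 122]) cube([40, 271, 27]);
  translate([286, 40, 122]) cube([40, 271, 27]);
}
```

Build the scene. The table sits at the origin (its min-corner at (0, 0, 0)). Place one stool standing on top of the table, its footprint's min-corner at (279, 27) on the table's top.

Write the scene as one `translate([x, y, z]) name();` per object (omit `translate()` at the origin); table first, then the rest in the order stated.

table();
translate([279, 27, 718]) stool();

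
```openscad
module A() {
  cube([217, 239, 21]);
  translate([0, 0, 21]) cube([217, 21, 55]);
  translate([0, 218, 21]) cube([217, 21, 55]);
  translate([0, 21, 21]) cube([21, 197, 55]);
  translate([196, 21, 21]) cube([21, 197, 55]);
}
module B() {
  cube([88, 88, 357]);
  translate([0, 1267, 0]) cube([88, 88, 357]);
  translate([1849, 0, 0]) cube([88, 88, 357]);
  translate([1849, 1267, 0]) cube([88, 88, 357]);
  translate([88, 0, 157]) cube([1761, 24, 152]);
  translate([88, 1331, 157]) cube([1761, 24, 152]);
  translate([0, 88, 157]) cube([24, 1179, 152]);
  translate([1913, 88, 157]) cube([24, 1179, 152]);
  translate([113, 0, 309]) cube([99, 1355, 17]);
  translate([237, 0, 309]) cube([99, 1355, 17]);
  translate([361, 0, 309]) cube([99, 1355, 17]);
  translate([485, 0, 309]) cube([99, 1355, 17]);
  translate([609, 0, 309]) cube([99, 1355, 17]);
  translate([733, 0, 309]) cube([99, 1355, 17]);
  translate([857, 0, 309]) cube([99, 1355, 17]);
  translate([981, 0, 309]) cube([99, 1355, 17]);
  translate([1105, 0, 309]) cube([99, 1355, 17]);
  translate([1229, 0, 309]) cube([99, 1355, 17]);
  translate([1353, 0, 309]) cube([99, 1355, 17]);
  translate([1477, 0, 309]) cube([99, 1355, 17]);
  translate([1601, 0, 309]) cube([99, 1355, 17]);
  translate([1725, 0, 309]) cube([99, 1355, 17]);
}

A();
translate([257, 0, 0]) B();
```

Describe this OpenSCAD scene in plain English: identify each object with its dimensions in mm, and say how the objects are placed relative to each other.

A is an open storage box with external size 217×239×76 mm and wall thickness 21 mm (the base is also 21 mm thick). The base covers the whole footprint; the four walls stand on the base, with the y-facing walls full-width and the x-facing walls fitting between their inner faces.

B is a bed frame 1937 mm long (x) by 1355 mm wide (y). Four 88×88 mm corner posts, 357 mm tall, at the corners of the footprint. Four rails of 24 mm thickness and 152 mm height run between adjacent posts with their undersides at z = 157 mm, their outer faces flush with the outside of the frame (the two x-running rails run between the posts' inner faces; the two y-running rails run between the posts' inner faces). 14 slats, each 99 mm wide (x) and 17 mm thick, lie across the top of the two x-running rails, running the full 1355 mm width of the frame in y; the slats are evenly spaced along x between the inner faces of the end posts with equal gaps (rounded down to the nearest mm) at the −x end and between each pair — any rounding remainder accumulates at the +x end.

The bed frame is on the floor beside the open box on its +x side.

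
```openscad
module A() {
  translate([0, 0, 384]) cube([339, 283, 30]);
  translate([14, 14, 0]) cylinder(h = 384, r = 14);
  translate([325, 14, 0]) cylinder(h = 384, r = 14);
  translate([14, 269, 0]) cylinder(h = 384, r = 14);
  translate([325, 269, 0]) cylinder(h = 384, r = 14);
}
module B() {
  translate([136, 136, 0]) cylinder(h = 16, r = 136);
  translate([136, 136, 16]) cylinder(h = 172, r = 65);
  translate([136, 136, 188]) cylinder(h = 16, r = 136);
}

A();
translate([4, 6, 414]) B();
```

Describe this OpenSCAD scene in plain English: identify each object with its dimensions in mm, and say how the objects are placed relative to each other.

A is a four-legged stool. The seat is 339×283 mm, 30 mm thick, top at z = 414 mm. It stands on four round legs, each 28 mm in diameter, from z = 0 to the seat underside, each leg's axis is inset half a diameter from the nearest pair of seat edges (so the leg's bounding box is flush with the corner).

B is a spool: two coaxial disc flanges of radius 136 mm and thickness 16 mm, joined by a core cylinder of radius 65 mm and height 172 mm. The lower flange rests on z = 0 and the three cylinders share a vertical axis.

The spool is on top of the stool.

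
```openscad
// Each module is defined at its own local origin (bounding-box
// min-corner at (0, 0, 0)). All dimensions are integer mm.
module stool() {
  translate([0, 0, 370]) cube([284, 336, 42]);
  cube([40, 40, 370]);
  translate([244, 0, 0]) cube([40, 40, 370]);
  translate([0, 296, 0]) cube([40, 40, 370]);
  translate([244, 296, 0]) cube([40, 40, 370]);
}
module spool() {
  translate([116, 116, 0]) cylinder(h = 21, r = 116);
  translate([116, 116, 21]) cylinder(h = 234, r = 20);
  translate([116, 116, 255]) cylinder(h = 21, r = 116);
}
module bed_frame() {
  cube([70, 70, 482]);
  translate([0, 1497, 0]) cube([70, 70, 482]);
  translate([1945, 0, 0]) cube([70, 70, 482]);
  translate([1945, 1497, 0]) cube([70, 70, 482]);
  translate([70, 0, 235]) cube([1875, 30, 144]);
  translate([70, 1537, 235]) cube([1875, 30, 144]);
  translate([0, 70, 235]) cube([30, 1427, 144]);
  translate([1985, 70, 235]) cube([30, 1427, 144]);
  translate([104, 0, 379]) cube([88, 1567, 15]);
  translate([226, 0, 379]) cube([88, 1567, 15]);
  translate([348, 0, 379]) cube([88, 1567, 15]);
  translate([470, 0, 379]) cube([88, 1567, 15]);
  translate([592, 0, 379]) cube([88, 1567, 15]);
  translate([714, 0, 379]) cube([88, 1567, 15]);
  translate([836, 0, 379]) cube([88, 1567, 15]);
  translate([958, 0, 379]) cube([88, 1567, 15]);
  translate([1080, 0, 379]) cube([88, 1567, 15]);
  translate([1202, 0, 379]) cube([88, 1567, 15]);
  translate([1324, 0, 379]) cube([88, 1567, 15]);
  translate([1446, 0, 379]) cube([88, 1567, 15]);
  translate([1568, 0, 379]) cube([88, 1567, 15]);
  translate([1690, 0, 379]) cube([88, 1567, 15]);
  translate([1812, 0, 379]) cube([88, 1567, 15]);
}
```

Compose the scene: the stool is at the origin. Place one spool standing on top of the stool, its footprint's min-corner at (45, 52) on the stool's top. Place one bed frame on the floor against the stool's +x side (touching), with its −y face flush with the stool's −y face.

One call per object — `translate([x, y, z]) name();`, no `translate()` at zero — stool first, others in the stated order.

stool();
translate([45, 52, 412]) spool();
translate([284, 0, 0]) bed_frame();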